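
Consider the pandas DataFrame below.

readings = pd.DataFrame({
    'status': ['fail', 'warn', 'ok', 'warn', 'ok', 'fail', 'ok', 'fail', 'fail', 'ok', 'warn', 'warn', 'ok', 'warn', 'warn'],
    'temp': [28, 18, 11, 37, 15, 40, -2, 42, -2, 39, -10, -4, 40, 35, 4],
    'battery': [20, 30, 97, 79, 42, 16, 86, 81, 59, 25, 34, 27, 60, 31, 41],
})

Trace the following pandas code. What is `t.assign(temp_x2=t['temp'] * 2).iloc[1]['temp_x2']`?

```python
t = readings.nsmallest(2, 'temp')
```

-8

take 2 rows with smallest temp:
   status  temp  battery
10   warn   -10       34
11   warn    -4       27
add column temp_x2 = t['temp'] * 2:
   status  temp  battery  temp_x2
10   warn   -10       34      -20
11   warn    -4       27       -8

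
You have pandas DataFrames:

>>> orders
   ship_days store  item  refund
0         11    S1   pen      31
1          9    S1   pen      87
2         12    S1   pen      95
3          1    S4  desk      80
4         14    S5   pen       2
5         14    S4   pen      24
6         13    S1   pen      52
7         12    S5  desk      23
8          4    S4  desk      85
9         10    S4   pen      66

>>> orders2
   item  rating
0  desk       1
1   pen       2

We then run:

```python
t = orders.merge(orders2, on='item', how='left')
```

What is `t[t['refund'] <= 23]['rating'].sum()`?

3

merge on 'item' (how='left') → 10 rows:
   ship_days store  item  refund  rating
0         11    S1   pen      31       2
1          9    S1   pen      87       2
2         12    S1   pen      95       2
3          1    S4  desk      80       1
4         14    S5   pen       2       2
5         14    S4   pen      24       2
6         13    S1   pen      52       2
7         12    S5  desk      23       1
8          4    S4  desk      85       1
9         10    S4   pen      66       2
filter rows where refund <= 23:
   ship_days store  item  refund  rating
4         14    S5   pen       2       2
7         12    S5  desk      23       1
The sum of column 'rating' is 3.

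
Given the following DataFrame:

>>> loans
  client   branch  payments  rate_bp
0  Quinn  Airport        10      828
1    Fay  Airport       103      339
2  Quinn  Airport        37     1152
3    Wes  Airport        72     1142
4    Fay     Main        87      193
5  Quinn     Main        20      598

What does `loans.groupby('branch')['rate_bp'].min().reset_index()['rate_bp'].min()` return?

group by branch, min of rate_bp:
branch
Airport    339
Main       193
Name: rate_bp, dtype: int64
reset_index():
    branch  rate_bp
0  Airport      339
1     Main      193
Reading off the min of column 'rate_bp', we get 193.

193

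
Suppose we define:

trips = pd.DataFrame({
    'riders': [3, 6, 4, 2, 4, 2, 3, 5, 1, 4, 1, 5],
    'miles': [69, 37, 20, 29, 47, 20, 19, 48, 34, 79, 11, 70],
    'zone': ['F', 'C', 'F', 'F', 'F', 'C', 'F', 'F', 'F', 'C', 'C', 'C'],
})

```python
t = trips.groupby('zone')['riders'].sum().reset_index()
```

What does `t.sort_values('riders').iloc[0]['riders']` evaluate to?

18

group by zone, sum of riders:
zone
C    18
F    22
Name: riders, dtype: int64
reset_index():
  zone  riders
0    C      18
1    F      22
sort by riders:
  zone  riders
0    C      18
1    F      22
value at position 0, column 'riders' → 18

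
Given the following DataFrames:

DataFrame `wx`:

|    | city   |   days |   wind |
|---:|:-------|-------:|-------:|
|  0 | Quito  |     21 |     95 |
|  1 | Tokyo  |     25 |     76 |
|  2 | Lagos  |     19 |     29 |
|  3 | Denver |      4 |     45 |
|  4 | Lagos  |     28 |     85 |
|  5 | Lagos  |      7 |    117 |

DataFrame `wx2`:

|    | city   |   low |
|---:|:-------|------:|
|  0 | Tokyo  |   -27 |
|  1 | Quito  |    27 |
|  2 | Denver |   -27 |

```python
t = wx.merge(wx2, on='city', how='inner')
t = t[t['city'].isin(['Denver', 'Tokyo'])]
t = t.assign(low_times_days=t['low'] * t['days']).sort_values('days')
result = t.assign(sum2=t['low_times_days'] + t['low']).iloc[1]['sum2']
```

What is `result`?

merge on 'city' (how='inner') → 3 rows:
     city  days  wind  low
0   Quito    21    95   27
1   Tokyo    25    76  -27
2  Denver     4    45  -27
filter rows where city in ['Denver', 'Tokyo']:
     city  days  wind  low
1   Tokyo    25    76  -27
2  Denver     4    45  -27
add column low_times_days = t['low'] * t['days']:
     city  days  wind  low  low_times_days
1   Tokyo    25    76  -27            -675
2  Denver     4    45  -27            -108
sort by days:
     city  days  wind  low  low_times_days
2  Denver     4    45  -27            -108
1   Tokyo    25    76  -27            -675
add column sum2 = t['low_times_days'] + t['low']:
     city  days  wind  low  low_times_days  sum2
2  Denver     4    45  -27            -108  -135
1   Tokyo    25    76  -27            -675  -702

-702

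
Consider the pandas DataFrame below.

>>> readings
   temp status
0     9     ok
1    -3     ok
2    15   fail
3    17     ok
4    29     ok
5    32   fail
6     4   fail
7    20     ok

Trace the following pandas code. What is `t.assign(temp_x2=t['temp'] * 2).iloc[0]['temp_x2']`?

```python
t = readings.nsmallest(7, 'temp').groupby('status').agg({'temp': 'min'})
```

take 7 rows with smallest temp:
   temp status
1    -3     ok
6     4   fail
0     9     ok
2    15   fail
3    17     ok
7    20     ok
4    29     ok
group by status, min of temp:
        temp
status      
fail       4
ok        -3
add column temp_x2 = t['temp'] * 2:
        temp  temp_x2
status               
fail       4        8
ok        -3       -6
Reading off the value at position 0, column 'temp_x2', we get 8.

8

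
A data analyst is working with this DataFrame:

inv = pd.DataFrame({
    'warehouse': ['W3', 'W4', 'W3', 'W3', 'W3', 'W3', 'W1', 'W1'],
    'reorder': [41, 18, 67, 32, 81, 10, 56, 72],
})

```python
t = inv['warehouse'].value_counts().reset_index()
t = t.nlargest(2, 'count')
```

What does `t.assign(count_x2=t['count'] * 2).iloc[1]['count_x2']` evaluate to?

4

value_counts of warehouse:
warehouse
W3    5
W1    2
W4    1
Name: count, dtype: int64
reset_index():
  warehouse  count
0        W3      5
1        W1      2
2        W4      1
take 2 rows with largest count:
  warehouse  count
0        W3      5
1        W1      2
add column count_x2 = t['count'] * 2:
  warehouse  count  count_x2
0        W3      5        10
1        W1      2         4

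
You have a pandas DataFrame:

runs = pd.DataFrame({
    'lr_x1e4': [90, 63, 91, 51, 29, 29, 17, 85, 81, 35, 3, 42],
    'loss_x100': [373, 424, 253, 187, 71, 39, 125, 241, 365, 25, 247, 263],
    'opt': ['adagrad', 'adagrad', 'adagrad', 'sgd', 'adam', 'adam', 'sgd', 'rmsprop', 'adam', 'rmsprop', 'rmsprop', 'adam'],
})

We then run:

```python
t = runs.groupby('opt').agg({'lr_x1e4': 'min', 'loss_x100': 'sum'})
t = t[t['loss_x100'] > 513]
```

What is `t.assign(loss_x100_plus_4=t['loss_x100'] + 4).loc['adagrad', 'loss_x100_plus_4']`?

group by opt: min(lr_x1e4), sum(loss_x100):
         lr_x1e4  loss_x100
opt                        
adagrad       63       1050
adam          29        738
rmsprop        3        513
sgd           17        312
filter rows where loss_x100 > 513:
         lr_x1e4  loss_x100
opt                        
adagrad       63       1050
adam          29        738
add column loss_x100_plus_4 = t['loss_x100'] + 4:
         lr_x1e4  loss_x100  loss_x100_plus_4
opt                                          
adagrad       63       1050              1054
adam          29        738               742
value at row 'adagrad', column 'loss_x100_plus_4' → 1054

1054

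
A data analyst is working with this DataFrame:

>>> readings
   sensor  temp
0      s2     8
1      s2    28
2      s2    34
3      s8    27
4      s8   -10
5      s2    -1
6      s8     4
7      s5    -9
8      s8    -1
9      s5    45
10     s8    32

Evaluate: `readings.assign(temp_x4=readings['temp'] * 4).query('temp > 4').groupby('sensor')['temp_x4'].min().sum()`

add column temp_x4 = readings['temp'] * 4:
   sensor  temp  temp_x4
0      s2     8       32
1      s2    28      112
2      s2    34      136
3      s8    27      108
4      s8   -10      -40
5      s2    -1       -4
6      s8     4       16
7      s5    -9      -36
8      s8    -1       -4
9      s5    45      180
10     s8    32      128
filter rows where temp > 4:
   sensor  temp  temp_x4
0      s2     8       32
1      s2    28      112
2      s2    34      136
3      s8    27      108
9      s5    45      180
10     s8    32      128
group by sensor, min of temp_x4:
sensor
s2     32
s5    180
s8    108
Name: temp_x4, dtype: int64
Taking the sum of the resulting series gives 320.

320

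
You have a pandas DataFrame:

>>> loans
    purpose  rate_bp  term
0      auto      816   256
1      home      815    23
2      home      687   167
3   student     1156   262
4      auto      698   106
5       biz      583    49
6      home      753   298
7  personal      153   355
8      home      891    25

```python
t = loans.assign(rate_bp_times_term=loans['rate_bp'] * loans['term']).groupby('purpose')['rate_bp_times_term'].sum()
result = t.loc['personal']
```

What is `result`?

add column rate_bp_times_term = loans['rate_bp'] * loans['term']:
    purpose  rate_bp  term  rate_bp_times_term
0      auto      816   256              208896
1      home      815    23               18745
2      home      687   167              114729
3   student     1156   262              302872
4      auto      698   106               73988
5       biz      583    49               28567
6      home      753   298              224394
7  personal      153   355               54315
8      home      891    25               22275
group by purpose, sum of rate_bp_times_term:
purpose
auto        282884
biz          28567
home        380143
personal     54315
student     302872
Name: rate_bp_times_term, dtype: int64
value at index 'personal' → 54315

54315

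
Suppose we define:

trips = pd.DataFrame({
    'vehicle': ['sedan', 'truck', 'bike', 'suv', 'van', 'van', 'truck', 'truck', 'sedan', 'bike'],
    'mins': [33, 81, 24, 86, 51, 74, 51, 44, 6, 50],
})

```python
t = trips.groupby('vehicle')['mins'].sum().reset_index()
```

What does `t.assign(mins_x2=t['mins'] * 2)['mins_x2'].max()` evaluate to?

352

group by vehicle, sum of mins:
vehicle
bike      74
sedan     39
suv       86
truck    176
van      125
Name: mins, dtype: int64
reset_index():
  vehicle  mins
0    bike    74
1   sedan    39
2     suv    86
3   truck   176
4     van   125
add column mins_x2 = t['mins'] * 2:
  vehicle  mins  mins_x2
0    bike    74      148
1   sedan    39       78
2     suv    86      172
3   truck   176      352
4     van   125      250
So max() = 352.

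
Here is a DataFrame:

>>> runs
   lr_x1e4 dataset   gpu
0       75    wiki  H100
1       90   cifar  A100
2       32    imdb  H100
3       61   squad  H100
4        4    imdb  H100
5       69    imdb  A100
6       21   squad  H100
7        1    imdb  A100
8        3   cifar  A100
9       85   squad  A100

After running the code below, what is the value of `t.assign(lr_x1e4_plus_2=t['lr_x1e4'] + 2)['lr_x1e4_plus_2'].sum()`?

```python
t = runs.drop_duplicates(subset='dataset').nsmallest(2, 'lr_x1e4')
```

drop duplicate dataset (keep=first):
   lr_x1e4 dataset   gpu
0       75    wiki  H100
1       90   cifar  A100
2       32    imdb  H100
3       61   squad  H100
take 2 rows with smallest lr_x1e4:
   lr_x1e4 dataset   gpu
2       32    imdb  H100
3       61   squad  H100
add column lr_x1e4_plus_2 = t['lr_x1e4'] + 2:
   lr_x1e4 dataset   gpu  lr_x1e4_plus_2
2       32    imdb  H100              34
3       61   squad  H100              63
Hence 97.

97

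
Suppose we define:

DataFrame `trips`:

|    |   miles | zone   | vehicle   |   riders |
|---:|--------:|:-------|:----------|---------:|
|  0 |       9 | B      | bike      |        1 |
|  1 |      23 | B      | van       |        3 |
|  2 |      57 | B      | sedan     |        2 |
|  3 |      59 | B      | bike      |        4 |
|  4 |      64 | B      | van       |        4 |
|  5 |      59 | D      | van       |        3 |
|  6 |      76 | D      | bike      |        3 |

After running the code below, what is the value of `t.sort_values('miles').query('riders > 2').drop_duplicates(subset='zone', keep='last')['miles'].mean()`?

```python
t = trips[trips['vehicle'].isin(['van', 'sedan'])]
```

61.5

filter rows where vehicle in ['van', 'sedan']:
   miles zone vehicle  riders
1     23    B     van       3
2     57    B   sedan       2
4     64    B     van       4
5     59    D     van       3
sort by miles:
   miles zone vehicle  riders
1     23    B     van       3
2     57    B   sedan       2
5     59    D     van       3
4     64    B     van       4
filter rows where riders > 2:
   miles zone vehicle  riders
1     23    B     van       3
5     59    D     van       3
4     64    B     van       4
drop duplicate zone (keep=last):
   miles zone vehicle  riders
5     59    D     van       3
4     64    B     van       4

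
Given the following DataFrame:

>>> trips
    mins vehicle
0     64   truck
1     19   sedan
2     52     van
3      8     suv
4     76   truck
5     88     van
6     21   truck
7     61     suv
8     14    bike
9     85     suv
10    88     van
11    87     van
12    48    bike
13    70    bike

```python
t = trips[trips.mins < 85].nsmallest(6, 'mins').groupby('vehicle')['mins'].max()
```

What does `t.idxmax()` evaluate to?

filter rows where mins < 85:
    mins vehicle
0     64   truck
1     19   sedan
2     52     van
3      8     suv
4     76   truck
6     21   truck
7     61     suv
8     14    bike
12    48    bike
13    70    bike
take 6 rows with smallest mins:
    mins vehicle
3      8     suv
8     14    bike
1     19   sedan
6     21   truck
12    48    bike
2     52     van
group by vehicle, max of mins:
vehicle
bike     48
sedan    19
suv       8
truck    21
van      52
Name: mins, dtype: int64
The label with the largest value is van.

van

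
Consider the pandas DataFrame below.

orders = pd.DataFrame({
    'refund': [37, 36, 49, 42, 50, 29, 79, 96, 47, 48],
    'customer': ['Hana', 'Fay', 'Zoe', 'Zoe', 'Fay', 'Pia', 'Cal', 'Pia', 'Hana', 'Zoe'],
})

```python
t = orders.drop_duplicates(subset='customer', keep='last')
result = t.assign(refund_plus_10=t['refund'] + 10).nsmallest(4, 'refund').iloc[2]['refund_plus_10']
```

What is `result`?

60

drop duplicate customer (keep=last):
   refund customer
4      50      Fay
6      79      Cal
7      96      Pia
8      47     Hana
9      48      Zoe
add column refund_plus_10 = t['refund'] + 10:
   refund customer  refund_plus_10
4      50      Fay              60
6      79      Cal              89
7      96      Pia             106
8      47     Hana              57
9      48      Zoe              58
take 4 rows with smallest refund:
   refund customer  refund_plus_10
8      47     Hana              57
9      48      Zoe              58
4      50      Fay              60
6      79      Cal              89
value at position 2, column 'refund_plus_10' → 60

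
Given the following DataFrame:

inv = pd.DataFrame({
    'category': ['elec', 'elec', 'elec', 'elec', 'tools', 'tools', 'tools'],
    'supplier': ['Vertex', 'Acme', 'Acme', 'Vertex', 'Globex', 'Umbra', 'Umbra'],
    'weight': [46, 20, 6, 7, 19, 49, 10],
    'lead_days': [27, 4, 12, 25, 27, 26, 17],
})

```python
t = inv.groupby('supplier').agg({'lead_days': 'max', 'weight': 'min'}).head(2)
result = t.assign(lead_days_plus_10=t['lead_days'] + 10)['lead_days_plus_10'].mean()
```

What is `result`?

group by supplier: max(lead_days), min(weight):
          lead_days  weight
supplier                   
Acme             12       6
Globex           27      19
Umbra            26      10
Vertex           27       7
take first 2 rows:
          lead_days  weight
supplier                   
Acme             12       6
Globex           27      19
add column lead_days_plus_10 = t['lead_days'] + 10:
          lead_days  weight  lead_days_plus_10
supplier                                      
Acme             12       6                 22
Globex           27      19                 37
Then the mean of column 'lead_days_plus_10': 29.5

29.5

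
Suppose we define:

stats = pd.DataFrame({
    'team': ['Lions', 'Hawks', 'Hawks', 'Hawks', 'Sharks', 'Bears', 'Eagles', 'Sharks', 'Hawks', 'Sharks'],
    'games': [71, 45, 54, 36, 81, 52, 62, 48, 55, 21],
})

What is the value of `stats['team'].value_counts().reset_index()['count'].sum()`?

10

value_counts of team:
team
Hawks     4
Sharks    3
Lions     1
Bears     1
Eagles    1
Name: count, dtype: int64
reset_index():
     team  count
0   Hawks      4
1  Sharks      3
2   Lions      1
3   Bears      1
4  Eagles      1
sum of column 'count' → 10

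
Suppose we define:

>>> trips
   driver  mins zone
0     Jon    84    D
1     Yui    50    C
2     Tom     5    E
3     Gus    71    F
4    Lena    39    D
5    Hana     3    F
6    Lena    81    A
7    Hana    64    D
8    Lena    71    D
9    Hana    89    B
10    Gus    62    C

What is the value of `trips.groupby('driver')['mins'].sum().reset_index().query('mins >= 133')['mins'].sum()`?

group by driver, sum of mins:
driver
Gus     133
Hana    156
Jon      84
Lena    191
Tom       5
Yui      50
Name: mins, dtype: int64
reset_index():
  driver  mins
0    Gus   133
1   Hana   156
2    Jon    84
3   Lena   191
4    Tom     5
5    Yui    50
filter rows where mins >= 133:
  driver  mins
0    Gus   133
1   Hana   156
3   Lena   191
So sum() = 480.

480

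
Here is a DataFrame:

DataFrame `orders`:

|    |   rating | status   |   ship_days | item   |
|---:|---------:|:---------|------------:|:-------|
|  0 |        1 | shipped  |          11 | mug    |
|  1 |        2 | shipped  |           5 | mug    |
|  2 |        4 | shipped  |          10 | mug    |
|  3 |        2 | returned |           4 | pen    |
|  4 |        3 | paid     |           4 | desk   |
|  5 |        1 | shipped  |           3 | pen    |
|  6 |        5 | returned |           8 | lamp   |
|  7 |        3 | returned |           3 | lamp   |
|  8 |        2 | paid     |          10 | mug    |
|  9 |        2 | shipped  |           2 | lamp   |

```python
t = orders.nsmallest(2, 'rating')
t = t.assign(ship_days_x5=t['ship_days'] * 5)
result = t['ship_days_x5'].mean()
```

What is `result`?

35.0

take 2 rows with smallest rating:
   rating   status  ship_days item
0       1  shipped         11  mug
5       1  shipped          3  pen
add column ship_days_x5 = t['ship_days'] * 5:
   rating   status  ship_days item  ship_days_x5
0       1  shipped         11  mug            55
5       1  shipped          3  pen            15
So mean() = 35.0.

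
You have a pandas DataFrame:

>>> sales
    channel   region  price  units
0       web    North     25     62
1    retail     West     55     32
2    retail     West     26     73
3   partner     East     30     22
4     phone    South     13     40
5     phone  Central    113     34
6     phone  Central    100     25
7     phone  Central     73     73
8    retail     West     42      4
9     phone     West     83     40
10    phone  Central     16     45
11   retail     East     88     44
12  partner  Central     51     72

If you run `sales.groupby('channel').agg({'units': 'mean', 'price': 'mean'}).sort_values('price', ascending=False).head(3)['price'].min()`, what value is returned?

group by channel: mean(units), mean(price):
             units      price
channel                      
partner  47.000000  40.500000
phone    42.833333  66.333333
retail   38.250000  52.750000
web      62.000000  25.000000
sort by price descending:
             units      price
channel                      
phone    42.833333  66.333333
retail   38.250000  52.750000
partner  47.000000  40.500000
web      62.000000  25.000000
take first 3 rows:
             units      price
channel                      
phone    42.833333  66.333333
retail   38.250000  52.750000
partner  47.000000  40.500000
Hence 40.5.

40.5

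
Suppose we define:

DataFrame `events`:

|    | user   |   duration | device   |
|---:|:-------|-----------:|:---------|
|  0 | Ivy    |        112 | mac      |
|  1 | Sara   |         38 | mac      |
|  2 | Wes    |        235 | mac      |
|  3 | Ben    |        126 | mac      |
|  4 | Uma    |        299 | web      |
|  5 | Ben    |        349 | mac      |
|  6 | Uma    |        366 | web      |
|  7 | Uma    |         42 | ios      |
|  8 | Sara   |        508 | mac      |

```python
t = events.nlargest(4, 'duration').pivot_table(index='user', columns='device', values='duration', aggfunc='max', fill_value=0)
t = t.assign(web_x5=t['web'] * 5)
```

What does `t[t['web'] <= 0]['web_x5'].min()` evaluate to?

0

take 4 rows with largest duration:
   user  duration device
8  Sara       508    mac
6   Uma       366    web
5   Ben       349    mac
4   Uma       299    web
pivot: rows=user, cols=device, max(duration):
device  mac  web
user            
Ben     349    0
Sara    508    0
Uma       0  366
add column web_x5 = t['web'] * 5:
device  mac  web  web_x5
user                    
Ben     349    0       0
Sara    508    0       0
Uma       0  366    1830
filter rows where web <= 0:
device  mac  web  web_x5
user                    
Ben     349    0       0
Sara    508    0       0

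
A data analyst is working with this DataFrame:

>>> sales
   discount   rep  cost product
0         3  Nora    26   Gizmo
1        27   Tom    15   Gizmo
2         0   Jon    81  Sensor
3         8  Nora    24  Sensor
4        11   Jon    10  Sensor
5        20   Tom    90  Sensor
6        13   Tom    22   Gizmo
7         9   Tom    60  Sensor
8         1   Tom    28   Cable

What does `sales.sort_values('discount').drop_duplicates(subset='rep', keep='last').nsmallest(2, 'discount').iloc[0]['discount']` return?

8

sort by discount:
   discount   rep  cost product
2         0   Jon    81  Sensor
8         1   Tom    28   Cable
0         3  Nora    26   Gizmo
3         8  Nora    24  Sensor
7         9   Tom    60  Sensor
4        11   Jon    10  Sensor
6        13   Tom    22   Gizmo
5        20   Tom    90  Sensor
1        27   Tom    15   Gizmo
drop duplicate rep (keep=last):
   discount   rep  cost product
3         8  Nora    24  Sensor
4        11   Jon    10  Sensor
1        27   Tom    15   Gizmo
take 2 rows with smallest discount:
   discount   rep  cost product
3         8  Nora    24  Sensor
4        11   Jon    10  Sensor
value at position 0, column 'discount' → 8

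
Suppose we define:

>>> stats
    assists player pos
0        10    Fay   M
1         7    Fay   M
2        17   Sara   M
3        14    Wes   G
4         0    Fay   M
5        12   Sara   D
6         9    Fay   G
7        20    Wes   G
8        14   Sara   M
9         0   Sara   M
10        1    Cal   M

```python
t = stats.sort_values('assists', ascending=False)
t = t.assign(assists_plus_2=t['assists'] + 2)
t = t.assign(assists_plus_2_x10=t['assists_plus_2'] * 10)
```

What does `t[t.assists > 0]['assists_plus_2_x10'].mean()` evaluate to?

sort by assists descending:
    assists player pos
7        20    Wes   G
2        17   Sara   M
3        14    Wes   G
8        14   Sara   M
5        12   Sara   D
0        10    Fay   M
6         9    Fay   G
1         7    Fay   M
10        1    Cal   M
4         0    Fay   M
9         0   Sara   M
add column assists_plus_2 = t['assists'] + 2:
    assists player pos  assists_plus_2
7        20    Wes   G              22
2        17   Sara   M              19
3        14    Wes   G              16
8        14   Sara   M              16
5        12   Sara   D              14
0        10    Fay   M              12
6         9    Fay   G              11
1         7    Fay   M               9
10        1    Cal   M               3
4         0    Fay   M               2
9         0   Sara   M               2
add column assists_plus_2_x10 = t['assists_plus_2'] * 10:
    assists player pos  assists_plus_2  assists_plus_2_x10
7        20    Wes   G              22                 220
2        17   Sara   M              19                 190
3        14    Wes   G              16                 160
8        14   Sara   M              16                 160
5        12   Sara   D              14                 140
0        10    Fay   M              12                 120
6         9    Fay   G              11                 110
1         7    Fay   M               9                  90
10        1    Cal   M               3                  30
4         0    Fay   M               2                  20
9         0   Sara   M               2                  20
filter rows where assists > 0:
    assists player pos  assists_plus_2  assists_plus_2_x10
7        20    Wes   G              22                 220
2        17   Sara   M              19                 190
3        14    Wes   G              16                 160
8        14   Sara   M              16                 160
5        12   Sara   D              14                 140
0        10    Fay   M              12                 120
6         9    Fay   G              11                 110
1         7    Fay   M               9                  90
10        1    Cal   M               3                  30
The mean of column 'assists_plus_2_x10' is 135.555555556.

135.555555556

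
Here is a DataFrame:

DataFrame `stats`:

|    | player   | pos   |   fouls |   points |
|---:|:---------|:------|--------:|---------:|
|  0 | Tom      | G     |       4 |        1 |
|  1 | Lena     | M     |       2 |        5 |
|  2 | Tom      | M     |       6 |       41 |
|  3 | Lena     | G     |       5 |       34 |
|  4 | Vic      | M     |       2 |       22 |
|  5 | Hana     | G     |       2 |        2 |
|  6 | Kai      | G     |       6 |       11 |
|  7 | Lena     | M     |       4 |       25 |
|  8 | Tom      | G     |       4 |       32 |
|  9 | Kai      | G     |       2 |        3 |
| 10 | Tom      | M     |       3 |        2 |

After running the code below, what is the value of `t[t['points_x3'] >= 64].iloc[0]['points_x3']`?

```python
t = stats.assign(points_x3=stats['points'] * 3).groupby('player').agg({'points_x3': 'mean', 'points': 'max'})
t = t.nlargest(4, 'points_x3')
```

add column points_x3 = stats['points'] * 3:
   player pos  fouls  points  points_x3
0     Tom   G      4       1          3
1    Lena   M      2       5         15
2     Tom   M      6      41        123
3    Lena   G      5      34        102
4     Vic   M      2      22         66
5    Hana   G      2       2          6
6     Kai   G      6      11         33
7    Lena   M      4      25         75
8     Tom   G      4      32         96
9     Kai   G      2       3          9
10    Tom   M      3       2          6
group by player: mean(points_x3), max(points):
        points_x3  points
player                   
Hana          6.0       2
Kai          21.0      11
Lena         64.0      34
Tom          57.0      41
Vic          66.0      22
take 4 rows with largest points_x3:
        points_x3  points
player                   
Vic          66.0      22
Lena         64.0      34
Tom          57.0      41
Kai          21.0      11
filter rows where points_x3 >= 64:
        points_x3  points
player                   
Vic          66.0      22
Lena         64.0      34
The value at position 0, column 'points_x3' is 66.0.

66.0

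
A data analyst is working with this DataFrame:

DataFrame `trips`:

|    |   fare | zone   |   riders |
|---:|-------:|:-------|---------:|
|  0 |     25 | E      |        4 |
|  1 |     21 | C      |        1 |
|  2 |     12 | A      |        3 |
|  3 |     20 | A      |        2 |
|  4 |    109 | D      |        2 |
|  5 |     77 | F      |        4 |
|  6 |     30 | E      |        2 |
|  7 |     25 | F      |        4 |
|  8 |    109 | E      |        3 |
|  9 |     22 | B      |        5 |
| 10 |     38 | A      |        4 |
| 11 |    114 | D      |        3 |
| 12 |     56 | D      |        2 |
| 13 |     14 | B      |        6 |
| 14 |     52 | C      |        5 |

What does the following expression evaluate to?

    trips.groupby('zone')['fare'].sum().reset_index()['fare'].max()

group by zone, sum of fare:
zone
A     70
B     36
C     73
D    279
E    164
F    102
Name: fare, dtype: int64
reset_index():
  zone  fare
0    A    70
1    B    36
2    C    73
3    D   279
4    E   164
5    F   102

279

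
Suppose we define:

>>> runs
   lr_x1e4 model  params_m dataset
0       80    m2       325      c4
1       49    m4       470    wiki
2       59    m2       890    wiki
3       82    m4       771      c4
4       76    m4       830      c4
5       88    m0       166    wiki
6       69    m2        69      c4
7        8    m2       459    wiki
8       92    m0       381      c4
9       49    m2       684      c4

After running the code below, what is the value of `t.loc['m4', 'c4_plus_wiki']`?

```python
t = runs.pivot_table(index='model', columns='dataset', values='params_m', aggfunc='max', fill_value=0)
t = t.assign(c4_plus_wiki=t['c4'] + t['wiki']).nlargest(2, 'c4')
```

1300

pivot: rows=model, cols=dataset, max(params_m):
dataset   c4  wiki
model             
m0       381   166
m2       684   890
m4       830   470
add column c4_plus_wiki = t['c4'] + t['wiki']:
dataset   c4  wiki  c4_plus_wiki
model                           
m0       381   166           547
m2       684   890          1574
m4       830   470          1300
take 2 rows with largest c4:
dataset   c4  wiki  c4_plus_wiki
model                           
m4       830   470          1300
m2       684   890          1574
Finally, value at row 'm4', column 'c4_plus_wiki' = 1300.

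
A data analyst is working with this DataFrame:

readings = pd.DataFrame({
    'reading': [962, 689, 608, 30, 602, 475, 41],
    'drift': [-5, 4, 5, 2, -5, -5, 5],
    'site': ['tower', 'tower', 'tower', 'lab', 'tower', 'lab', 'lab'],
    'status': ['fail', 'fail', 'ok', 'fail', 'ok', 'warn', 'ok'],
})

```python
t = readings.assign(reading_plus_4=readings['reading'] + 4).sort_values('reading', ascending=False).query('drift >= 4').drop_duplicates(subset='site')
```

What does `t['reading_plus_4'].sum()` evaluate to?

add column reading_plus_4 = readings['reading'] + 4:
   reading  drift   site status  reading_plus_4
0      962     -5  tower   fail             966
1      689      4  tower   fail             693
2      608      5  tower     ok             612
3       30      2    lab   fail              34
4      602     -5  tower     ok             606
5      475     -5    lab   warn             479
6       41      5    lab     ok              45
sort by reading descending:
   reading  drift   site status  reading_plus_4
0      962     -5  tower   fail             966
1      689      4  tower   fail             693
2      608      5  tower     ok             612
4      602     -5  tower     ok             606
5      475     -5    lab   warn             479
6       41      5    lab     ok              45
3       30      2    lab   fail              34
filter rows where drift >= 4:
   reading  drift   site status  reading_plus_4
1      689      4  tower   fail             693
2      608      5  tower     ok             612
6       41      5    lab     ok              45
drop duplicate site (keep=first):
   reading  drift   site status  reading_plus_4
1      689      4  tower   fail             693
6       41      5    lab     ok              45
So sum() = 738.

738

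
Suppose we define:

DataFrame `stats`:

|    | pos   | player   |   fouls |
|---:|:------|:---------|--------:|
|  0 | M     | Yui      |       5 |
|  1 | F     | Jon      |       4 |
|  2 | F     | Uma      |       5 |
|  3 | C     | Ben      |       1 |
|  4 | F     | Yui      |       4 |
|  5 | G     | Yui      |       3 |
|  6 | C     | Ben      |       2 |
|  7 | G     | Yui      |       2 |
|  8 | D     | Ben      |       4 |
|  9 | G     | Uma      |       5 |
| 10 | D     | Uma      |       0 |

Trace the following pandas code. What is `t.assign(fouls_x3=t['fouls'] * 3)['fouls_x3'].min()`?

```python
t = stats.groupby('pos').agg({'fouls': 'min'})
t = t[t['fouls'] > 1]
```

group by pos, min of fouls:
     fouls
pos       
C        1
D        0
F        4
G        2
M        5
filter rows where fouls > 1:
     fouls
pos       
F        4
G        2
M        5
add column fouls_x3 = t['fouls'] * 3:
     fouls  fouls_x3
pos                 
F        4        12
G        2         6
M        5        15
Reading off the min of column 'fouls_x3', we get 6.

6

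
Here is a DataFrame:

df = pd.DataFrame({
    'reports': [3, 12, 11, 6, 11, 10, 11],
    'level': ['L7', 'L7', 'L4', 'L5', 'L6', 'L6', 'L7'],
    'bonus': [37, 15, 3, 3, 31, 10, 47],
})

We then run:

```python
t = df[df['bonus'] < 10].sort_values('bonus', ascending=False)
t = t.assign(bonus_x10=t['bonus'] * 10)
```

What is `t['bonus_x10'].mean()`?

filter rows where bonus < 10:
   reports level  bonus
2       11    L4      3
3        6    L5      3
sort by bonus descending:
   reports level  bonus
2       11    L4      3
3        6    L5      3
add column bonus_x10 = t['bonus'] * 10:
   reports level  bonus  bonus_x10
2       11    L4      3         30
3        6    L5      3         30
Finally, mean of column 'bonus_x10' = 30.0.

30.0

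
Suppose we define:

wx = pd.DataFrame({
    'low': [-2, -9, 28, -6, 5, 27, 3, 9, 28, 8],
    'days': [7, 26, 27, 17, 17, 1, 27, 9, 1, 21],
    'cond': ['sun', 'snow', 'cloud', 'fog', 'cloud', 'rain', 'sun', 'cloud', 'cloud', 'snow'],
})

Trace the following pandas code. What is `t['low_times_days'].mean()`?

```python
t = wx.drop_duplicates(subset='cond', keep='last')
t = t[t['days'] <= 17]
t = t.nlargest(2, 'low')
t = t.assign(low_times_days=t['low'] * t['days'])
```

drop duplicate cond (keep=last):
   low  days   cond
3   -6    17    fog
5   27     1   rain
6    3    27    sun
8   28     1  cloud
9    8    21   snow
filter rows where days <= 17:
   low  days   cond
3   -6    17    fog
5   27     1   rain
8   28     1  cloud
take 2 rows with largest low:
   low  days   cond
8   28     1  cloud
5   27     1   rain
add column low_times_days = t['low'] * t['days']:
   low  days   cond  low_times_days
8   28     1  cloud              28
5   27     1   rain              27
Reading off the mean of column 'low_times_days', we get 27.5.

27.5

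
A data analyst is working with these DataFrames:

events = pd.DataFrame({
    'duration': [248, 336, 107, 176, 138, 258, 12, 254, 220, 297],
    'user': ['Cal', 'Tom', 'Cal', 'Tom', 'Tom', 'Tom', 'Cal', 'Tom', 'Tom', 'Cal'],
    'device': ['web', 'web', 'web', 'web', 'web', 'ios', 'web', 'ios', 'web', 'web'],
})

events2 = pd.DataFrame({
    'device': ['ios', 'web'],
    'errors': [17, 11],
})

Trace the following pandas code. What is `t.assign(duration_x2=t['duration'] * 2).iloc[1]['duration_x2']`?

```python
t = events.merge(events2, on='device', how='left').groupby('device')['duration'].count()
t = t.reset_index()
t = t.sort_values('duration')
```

16

merge on 'device' (how='left') → 10 rows:
   duration user device  errors
0       248  Cal    web      11
1       336  Tom    web      11
2       107  Cal    web      11
3       176  Tom    web      11
4       138  Tom    web      11
5       258  Tom    ios      17
6        12  Cal    web      11
7       254  Tom    ios      17
8       220  Tom    web      11
9       297  Cal    web      11
group by device, count of duration:
device
ios    2
web    8
Name: duration, dtype: int64
reset_index():
  device  duration
0    ios         2
1    web         8
sort by duration:
  device  duration
0    ios         2
1    web         8
add column duration_x2 = t['duration'] * 2:
  device  duration  duration_x2
0    ios         2            4
1    web         8           16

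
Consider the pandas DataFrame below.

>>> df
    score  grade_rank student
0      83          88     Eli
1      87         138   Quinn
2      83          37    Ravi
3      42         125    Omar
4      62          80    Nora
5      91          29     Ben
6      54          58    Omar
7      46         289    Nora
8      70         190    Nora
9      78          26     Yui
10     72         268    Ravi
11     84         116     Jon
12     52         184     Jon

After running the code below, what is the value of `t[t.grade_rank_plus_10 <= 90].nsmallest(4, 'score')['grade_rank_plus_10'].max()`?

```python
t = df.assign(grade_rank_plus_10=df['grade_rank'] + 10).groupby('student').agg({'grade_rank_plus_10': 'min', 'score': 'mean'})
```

add column grade_rank_plus_10 = df['grade_rank'] + 10:
    score  grade_rank student  grade_rank_plus_10
0      83          88     Eli                  98
1      87         138   Quinn                 148
2      83          37    Ravi                  47
3      42         125    Omar                 135
4      62          80    Nora                  90
5      91          29     Ben                  39
6      54          58    Omar                  68
7      46         289    Nora                 299
8      70         190    Nora                 200
9      78          26     Yui                  36
10     72         268    Ravi                 278
11     84         116     Jon                 126
12     52         184     Jon                 194
group by student: min(grade_rank_plus_10), mean(score):
         grade_rank_plus_10      score
student                               
Ben                      39  91.000000
Eli                      98  83.000000
Jon                     126  68.000000
Nora                     90  59.333333
Omar                     68  48.000000
Quinn                   148  87.000000
Ravi                     47  77.500000
Yui                      36  78.000000
filter rows where grade_rank_plus_10 <= 90:
         grade_rank_plus_10      score
student                               
Ben                      39  91.000000
Nora                     90  59.333333
Omar                     68  48.000000
Ravi                     47  77.500000
Yui                      36  78.000000
take 4 rows with smallest score:
         grade_rank_plus_10      score
student                               
Omar                     68  48.000000
Nora                     90  59.333333
Ravi                     47  77.500000
Yui                      36  78.000000

90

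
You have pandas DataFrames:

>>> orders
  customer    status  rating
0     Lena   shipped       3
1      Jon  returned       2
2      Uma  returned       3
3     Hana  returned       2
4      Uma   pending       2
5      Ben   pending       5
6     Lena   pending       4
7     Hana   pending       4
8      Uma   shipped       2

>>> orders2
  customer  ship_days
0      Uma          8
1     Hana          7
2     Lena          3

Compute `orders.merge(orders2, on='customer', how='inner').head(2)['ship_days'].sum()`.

11

merge on 'customer' (how='inner') → 7 rows:
  customer    status  rating  ship_days
0     Lena   shipped       3          3
1      Uma  returned       3          8
2     Hana  returned       2          7
3      Uma   pending       2          8
4     Lena   pending       4          3
5     Hana   pending       4          7
6      Uma   shipped       2          8
take first 2 rows:
  customer    status  rating  ship_days
0     Lena   shipped       3          3
1      Uma  returned       3          8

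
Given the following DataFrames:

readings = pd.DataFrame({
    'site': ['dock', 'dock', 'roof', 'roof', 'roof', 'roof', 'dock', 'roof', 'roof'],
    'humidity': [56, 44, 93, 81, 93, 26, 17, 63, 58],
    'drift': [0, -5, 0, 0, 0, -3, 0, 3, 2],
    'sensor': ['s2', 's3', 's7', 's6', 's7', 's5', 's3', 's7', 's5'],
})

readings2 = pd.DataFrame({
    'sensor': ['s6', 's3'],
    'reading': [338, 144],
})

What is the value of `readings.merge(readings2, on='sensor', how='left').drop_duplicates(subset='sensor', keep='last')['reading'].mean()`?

merge on 'sensor' (how='left') → 9 rows:
   site  humidity  drift sensor  reading
0  dock        56      0     s2      NaN
1  dock        44     -5     s3    144.0
2  roof        93      0     s7      NaN
3  roof        81      0     s6    338.0
4  roof        93      0     s7      NaN
5  roof        26     -3     s5      NaN
6  dock        17      0     s3    144.0
7  roof        63      3     s7      NaN
8  roof        58      2     s5      NaN
drop duplicate sensor (keep=last):
   site  humidity  drift sensor  reading
0  dock        56      0     s2      NaN
3  roof        81      0     s6    338.0
6  dock        17      0     s3    144.0
7  roof        63      3     s7      NaN
8  roof        58      2     s5      NaN
mean of column 'reading' → 241.0

241.0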